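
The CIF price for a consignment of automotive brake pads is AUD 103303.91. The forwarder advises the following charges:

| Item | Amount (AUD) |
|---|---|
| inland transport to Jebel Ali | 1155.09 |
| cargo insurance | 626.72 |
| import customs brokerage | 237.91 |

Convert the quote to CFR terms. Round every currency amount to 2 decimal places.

Not relevant to the conversion: inland to port — on the seller under both CIF and CFR; already in the CIF price and stays in the CFR price. brokerage — on the buyer under both terms; not part of either seller's price.
From CIF to CFR, the seller no longer bears: insurance.
CFR price = 103303.91 − 626.72 = 102677.19

CFR price: AUD 102677.19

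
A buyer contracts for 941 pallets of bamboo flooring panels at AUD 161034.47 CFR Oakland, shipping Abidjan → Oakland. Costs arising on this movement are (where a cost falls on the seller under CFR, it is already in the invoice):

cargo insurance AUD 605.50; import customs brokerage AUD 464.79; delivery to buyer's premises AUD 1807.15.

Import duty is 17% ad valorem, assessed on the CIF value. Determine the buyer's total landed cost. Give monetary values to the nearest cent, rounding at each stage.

CFR: the seller pays costs through ocean freight to the destination port, but not insurance.
CIF value = CFR price + insurance = 161034.47 + 605.50 = 161639.97
Import duty = 161639.97 × 17% = 27478.79
Buyer bears: insurance 605.50 + brokerage 464.79 + delivery 1807.15 + duty 27478.79 = 30356.23
Landed cost = invoice 161034.47 + 30356.23 = 191390.70

Total landed cost: AUD 191390.70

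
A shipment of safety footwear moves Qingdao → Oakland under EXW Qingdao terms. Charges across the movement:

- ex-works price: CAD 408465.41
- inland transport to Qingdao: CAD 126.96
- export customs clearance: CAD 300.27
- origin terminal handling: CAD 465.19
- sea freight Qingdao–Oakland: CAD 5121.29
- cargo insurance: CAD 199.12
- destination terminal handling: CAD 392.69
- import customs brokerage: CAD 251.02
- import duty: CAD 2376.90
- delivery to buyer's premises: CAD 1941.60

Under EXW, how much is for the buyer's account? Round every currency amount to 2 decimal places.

Buyer's account: CAD 11175.04

EXW: the seller makes goods available at their premises; the buyer bears all onward costs.
Seller's account: goods 408465.41 = 408465.41
Buyer's account: inland to port 126.96 + export clearance 300.27 + origin terminal 465.19 + freight 5121.29 + insurance 199.12 + destination terminal 392.69 + brokerage 251.02 + duty 2376.90 + delivery 1941.60 = 11175.04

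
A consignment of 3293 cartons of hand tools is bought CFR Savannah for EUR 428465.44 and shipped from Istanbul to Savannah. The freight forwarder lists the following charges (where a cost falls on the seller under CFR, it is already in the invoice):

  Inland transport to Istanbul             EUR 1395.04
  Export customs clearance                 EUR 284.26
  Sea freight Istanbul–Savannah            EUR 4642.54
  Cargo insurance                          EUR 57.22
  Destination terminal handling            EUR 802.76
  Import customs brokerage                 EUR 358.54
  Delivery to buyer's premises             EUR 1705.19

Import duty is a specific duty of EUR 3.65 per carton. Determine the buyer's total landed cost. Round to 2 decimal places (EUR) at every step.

Total landed cost: EUR 443408.60

CFR: the seller pays costs through ocean freight to the destination port, but not insurance.
Already in the invoice (seller's account under CFR): inland to port, export clearance, freight — exclude.
CIF value = CFR price + insurance = 428465.44 + 57.22 = 428522.66
Import duty = 3293 × 3.65 = 12019.45
Buyer bears: insurance 57.22 + destination terminal 802.76 + brokerage 358.54 + delivery 1705.19 + duty 12019.45 = 14943.16
Landed cost = invoice 428465.44 + 14943.16 = 443408.60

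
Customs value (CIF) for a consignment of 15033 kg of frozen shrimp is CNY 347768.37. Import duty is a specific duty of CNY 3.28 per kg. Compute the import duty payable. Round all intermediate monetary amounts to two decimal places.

Import duty = 15033 × 3.28 = 49308.24

Import duty: CNY 49308.24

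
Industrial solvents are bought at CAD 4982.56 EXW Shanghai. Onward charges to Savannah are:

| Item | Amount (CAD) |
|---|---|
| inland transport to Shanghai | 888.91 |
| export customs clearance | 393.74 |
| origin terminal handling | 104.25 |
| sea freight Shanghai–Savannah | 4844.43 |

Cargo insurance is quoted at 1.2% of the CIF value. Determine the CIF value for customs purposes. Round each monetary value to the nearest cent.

Let C be the CIF value. C = EXW price + pre-shipment costs + freight + 1.2% × C
C − 1.2% × C = 4982.56 + 888.91 + 393.74 + 104.25 + 4844.43
0.988 × C = 11213.89
C = 11213.89 / 0.988 = 11350.09
Insurance premium = 1.2% × 11350.09 = 136.20

CIF value: CAD 11350.09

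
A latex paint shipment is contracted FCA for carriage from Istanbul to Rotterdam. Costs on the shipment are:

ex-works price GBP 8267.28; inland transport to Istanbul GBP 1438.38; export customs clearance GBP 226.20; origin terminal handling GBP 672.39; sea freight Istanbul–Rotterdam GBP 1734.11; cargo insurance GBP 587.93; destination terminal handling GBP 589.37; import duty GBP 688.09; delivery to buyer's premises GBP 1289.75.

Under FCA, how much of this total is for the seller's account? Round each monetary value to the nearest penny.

FCA: the seller delivers export-cleared goods to the carrier; the buyer bears costs from that point.
Seller's account: goods 8267.28 + inland to port 1438.38 + export clearance 226.20 = 9931.86
Buyer's account: origin terminal 672.39 + freight 1734.11 + insurance 587.93 + destination terminal 589.37 + duty 688.09 + delivery 1289.75 = 5561.64

Seller's account: GBP 9931.86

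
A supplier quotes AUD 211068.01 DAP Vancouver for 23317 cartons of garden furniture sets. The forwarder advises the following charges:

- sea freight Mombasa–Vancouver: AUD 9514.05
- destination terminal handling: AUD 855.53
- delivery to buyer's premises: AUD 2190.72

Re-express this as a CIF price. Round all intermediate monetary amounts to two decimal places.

Not relevant to the conversion: freight — on the seller under both DAP and CIF; already in the DAP price and stays in the CIF price.
From DAP to CIF, the seller no longer bears: destination terminal, delivery.
CIF price = 211068.01 − 855.53 − 2190.72 = 208021.76

CIF price: AUD 208021.76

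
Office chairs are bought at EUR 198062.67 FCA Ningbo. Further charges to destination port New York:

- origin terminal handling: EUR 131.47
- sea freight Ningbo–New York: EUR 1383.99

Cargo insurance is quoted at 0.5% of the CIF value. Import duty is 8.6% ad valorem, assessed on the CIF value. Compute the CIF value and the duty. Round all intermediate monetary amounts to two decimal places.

Let C be the CIF value. C = FCA price + pre-shipment costs + freight + 0.5% × C
C − 0.5% × C = 198062.67 + 131.47 + 1383.99
0.995 × C = 199578.13
C = 199578.13 / 0.995 = 200581.04
Insurance premium = 0.5% × 200581.04 = 1002.91
Import duty = 200581.04 × 8.6% = 17249.97

CIF value: EUR 200581.04; import duty: EUR 17249.97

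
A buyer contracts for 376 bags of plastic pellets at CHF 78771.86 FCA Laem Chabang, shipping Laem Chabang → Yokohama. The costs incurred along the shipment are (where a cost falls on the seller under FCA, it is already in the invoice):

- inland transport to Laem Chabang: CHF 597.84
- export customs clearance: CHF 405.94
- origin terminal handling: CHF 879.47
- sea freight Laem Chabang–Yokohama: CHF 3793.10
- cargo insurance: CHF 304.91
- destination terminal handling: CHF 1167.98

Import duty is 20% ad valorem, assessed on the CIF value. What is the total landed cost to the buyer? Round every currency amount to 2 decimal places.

FCA: the seller delivers export-cleared goods to the carrier; the buyer bears costs from that point.
Already in the invoice (seller's account under FCA): inland to port, export clearance — exclude.
CIF value = FCA price + origin terminal + freight + insurance = 78771.86 + 879.47 + 3793.10 + 304.91 = 83749.34
Import duty = 83749.34 × 20% = 16749.87
Buyer bears: origin terminal 879.47 + freight 3793.10 + insurance 304.91 + destination terminal 1167.98 + duty 16749.87 = 22895.33
Landed cost = invoice 78771.86 + 22895.33 = 101667.19

Total landed cost: CHF 101667.19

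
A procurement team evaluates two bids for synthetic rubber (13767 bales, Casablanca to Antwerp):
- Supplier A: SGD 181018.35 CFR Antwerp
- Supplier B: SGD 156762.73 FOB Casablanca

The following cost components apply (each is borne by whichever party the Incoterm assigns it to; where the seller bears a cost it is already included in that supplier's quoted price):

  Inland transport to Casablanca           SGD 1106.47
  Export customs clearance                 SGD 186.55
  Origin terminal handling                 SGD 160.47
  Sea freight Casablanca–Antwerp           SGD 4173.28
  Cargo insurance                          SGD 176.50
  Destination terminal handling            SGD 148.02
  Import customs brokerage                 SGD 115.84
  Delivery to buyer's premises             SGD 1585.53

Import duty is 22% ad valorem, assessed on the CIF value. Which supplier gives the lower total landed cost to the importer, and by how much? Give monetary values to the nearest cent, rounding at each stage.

Supplier B is cheaper by SGD 24500.46

Supplier A (CFR):
CIF value = CFR price + insurance = 181018.35 + 176.50 = 181194.85
Import duty = 181194.85 × 22% = 39862.87
Buyer bears (A): 176.50 + 148.02 + 115.84 + 1585.53 = 2025.89
Landed cost (A) = invoice 181018.35 + 2025.89 + duty 39862.87 = 222907.11
Supplier B (FOB):
CIF value = FOB price + freight + insurance = 156762.73 + 4173.28 + 176.50 = 161112.51
Import duty = 161112.51 × 22% = 35444.75
Buyer bears (B): 4173.28 + 176.50 + 148.02 + 115.84 + 1585.53 = 6199.17
Landed cost (B) = invoice 156762.73 + 6199.17 + duty 35444.75 = 198406.65
Difference = |222907.11 − 198406.65| = 24500.46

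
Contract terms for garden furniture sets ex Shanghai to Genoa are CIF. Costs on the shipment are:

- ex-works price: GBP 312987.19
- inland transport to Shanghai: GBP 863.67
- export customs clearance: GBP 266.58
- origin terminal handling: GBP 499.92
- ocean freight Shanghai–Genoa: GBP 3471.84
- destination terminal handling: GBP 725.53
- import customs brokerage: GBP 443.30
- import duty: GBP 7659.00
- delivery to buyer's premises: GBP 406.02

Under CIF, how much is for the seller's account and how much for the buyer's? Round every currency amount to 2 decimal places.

CIF: the seller pays costs through ocean freight and marine insurance to the destination port.
Seller's account: goods 312987.19 + inland to port 863.67 + export clearance 266.58 + origin terminal 499.92 + freight 3471.84 = 318089.20
Buyer's account: destination terminal 725.53 + brokerage 443.30 + duty 7659.00 + delivery 406.02 = 9233.85

Seller: GBP 318089.20; buyer: GBP 9233.85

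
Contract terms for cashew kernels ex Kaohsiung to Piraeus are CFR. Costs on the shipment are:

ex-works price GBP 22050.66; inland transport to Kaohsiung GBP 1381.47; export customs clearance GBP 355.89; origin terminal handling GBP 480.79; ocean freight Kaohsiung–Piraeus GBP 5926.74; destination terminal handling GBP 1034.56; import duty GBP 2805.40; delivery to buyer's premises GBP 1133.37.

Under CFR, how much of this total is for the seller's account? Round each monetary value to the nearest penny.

CFR: the seller pays costs through ocean freight to the destination port, but not insurance.
Seller's account: goods 22050.66 + inland to port 1381.47 + export clearance 355.89 + origin terminal 480.79 + freight 5926.74 = 30195.55
Buyer's account: destination terminal 1034.56 + duty 2805.40 + delivery 1133.37 = 4973.33

Seller's account: GBP 30195.55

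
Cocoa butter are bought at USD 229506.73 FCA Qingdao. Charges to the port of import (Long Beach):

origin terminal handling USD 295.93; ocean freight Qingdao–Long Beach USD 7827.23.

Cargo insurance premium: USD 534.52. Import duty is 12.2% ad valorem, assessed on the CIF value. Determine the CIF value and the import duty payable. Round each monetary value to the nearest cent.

CIF value: USD 238164.41; import duty: USD 29056.06

CIF = FCA price + pre-shipment costs + freight + insurance
CIF = 229506.73 + 295.93 + 7827.23 + 534.52 = 238164.41
Import duty = 238164.41 × 12.2% = 29056.06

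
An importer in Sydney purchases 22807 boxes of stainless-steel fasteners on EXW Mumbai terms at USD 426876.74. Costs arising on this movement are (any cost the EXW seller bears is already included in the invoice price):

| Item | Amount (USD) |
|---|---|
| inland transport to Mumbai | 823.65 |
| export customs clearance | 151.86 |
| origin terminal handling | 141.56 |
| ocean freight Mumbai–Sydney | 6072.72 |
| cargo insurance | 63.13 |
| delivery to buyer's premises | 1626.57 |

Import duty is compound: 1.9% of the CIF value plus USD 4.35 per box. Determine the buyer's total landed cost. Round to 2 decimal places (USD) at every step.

EXW: the seller makes goods available at their premises; the buyer bears all onward costs.
CIF value = EXW price + inland to port + export clearance + origin terminal + freight + insurance = 426876.74 + 823.65 + 151.86 + 141.56 + 6072.72 + 63.13 = 434129.66
Ad valorem component: 434129.66 × 1.9% = 8248.46
Specific component: 22807 × 4.35 = 99210.45
Import duty = 8248.46 + 99210.45 = 107458.91
Buyer bears: inland to port 823.65 + export clearance 151.86 + origin terminal 141.56 + freight 6072.72 + insurance 63.13 + delivery 1626.57 + duty 107458.91 = 116338.40
Landed cost = invoice 426876.74 + 116338.40 = 543215.14

Total landed cost: USD 543215.14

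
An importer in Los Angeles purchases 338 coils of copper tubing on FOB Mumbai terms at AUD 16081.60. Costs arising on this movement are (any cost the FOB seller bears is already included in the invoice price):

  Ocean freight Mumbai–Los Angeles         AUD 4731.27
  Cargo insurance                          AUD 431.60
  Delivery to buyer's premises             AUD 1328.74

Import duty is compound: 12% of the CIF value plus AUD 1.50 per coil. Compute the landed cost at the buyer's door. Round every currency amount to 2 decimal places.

Total landed cost: AUD 25629.55

FOB: the seller bears costs until goods are on board at the origin port; the buyer bears freight, insurance and all costs thereafter.
CIF value = FOB price + freight + insurance = 16081.60 + 4731.27 + 431.60 = 21244.47
Ad valorem component: 21244.47 × 12% = 2549.34
Specific component: 338 × 1.50 = 507.00
Import duty = 2549.34 + 507.00 = 3056.34
Buyer bears: freight 4731.27 + insurance 431.60 + delivery 1328.74 + duty 3056.34 = 9547.95
Landed cost = invoice 16081.60 + 9547.95 = 25629.55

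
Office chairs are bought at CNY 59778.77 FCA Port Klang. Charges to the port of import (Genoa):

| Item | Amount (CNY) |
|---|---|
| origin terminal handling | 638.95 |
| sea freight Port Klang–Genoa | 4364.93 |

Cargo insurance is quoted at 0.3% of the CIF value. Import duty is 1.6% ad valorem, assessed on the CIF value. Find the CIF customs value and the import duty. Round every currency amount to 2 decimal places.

CIF value: CNY 64977.58; import duty: CNY 1039.64

Let C be the CIF value. C = FCA price + pre-shipment costs + freight + 0.3% × C
C − 0.3% × C = 59778.77 + 638.95 + 4364.93
0.997 × C = 64782.65
C = 64782.65 / 0.997 = 64977.58
Insurance premium = 0.3% × 64977.58 = 194.93
Import duty = 64977.58 × 1.6% = 1039.64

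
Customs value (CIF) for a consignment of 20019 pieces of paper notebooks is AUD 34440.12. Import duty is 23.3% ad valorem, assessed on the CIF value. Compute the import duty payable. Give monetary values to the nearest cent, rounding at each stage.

Import duty = 34440.12 × 23.3% = 8024.55

Import duty: AUD 8024.55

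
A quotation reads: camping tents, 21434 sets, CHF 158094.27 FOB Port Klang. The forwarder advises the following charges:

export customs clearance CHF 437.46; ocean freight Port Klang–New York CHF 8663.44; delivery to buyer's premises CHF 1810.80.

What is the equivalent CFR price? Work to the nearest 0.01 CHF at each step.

CFR price: CHF 166757.71

Not relevant to the conversion: export clearance — on the seller under both FOB and CFR; already in the FOB price and stays in the CFR price. delivery — on the buyer under both terms; not part of either seller's price.
From FOB to CFR, the seller additionally bears: freight.
CFR price = 158094.27 + 8663.44 = 166757.71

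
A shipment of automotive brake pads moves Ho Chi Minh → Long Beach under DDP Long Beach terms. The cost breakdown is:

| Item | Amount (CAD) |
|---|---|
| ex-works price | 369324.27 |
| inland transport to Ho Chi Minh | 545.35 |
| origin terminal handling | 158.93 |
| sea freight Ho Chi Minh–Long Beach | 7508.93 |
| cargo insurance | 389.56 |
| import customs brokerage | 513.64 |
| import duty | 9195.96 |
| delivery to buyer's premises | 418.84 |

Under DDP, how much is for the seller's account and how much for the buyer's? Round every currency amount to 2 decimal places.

Seller: CAD 388055.48; buyer: CAD 0.00

DDP: the seller bears all costs including import duty.
Seller's account: goods 369324.27 + inland to port 545.35 + origin terminal 158.93 + freight 7508.93 + insurance 389.56 + brokerage 513.64 + duty 9195.96 + delivery 418.84 = 388055.48
Buyer's account: 0.00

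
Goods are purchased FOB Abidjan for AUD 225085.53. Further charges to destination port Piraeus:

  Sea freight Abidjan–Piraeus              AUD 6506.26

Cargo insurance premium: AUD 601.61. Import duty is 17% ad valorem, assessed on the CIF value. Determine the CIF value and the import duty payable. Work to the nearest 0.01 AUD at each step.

CIF = FOB price + freight + insurance
CIF = 225085.53 + 6506.26 + 601.61 = 232193.40
Import duty = 232193.40 × 17% = 39472.88

CIF value: AUD 232193.40; import duty: AUD 39472.88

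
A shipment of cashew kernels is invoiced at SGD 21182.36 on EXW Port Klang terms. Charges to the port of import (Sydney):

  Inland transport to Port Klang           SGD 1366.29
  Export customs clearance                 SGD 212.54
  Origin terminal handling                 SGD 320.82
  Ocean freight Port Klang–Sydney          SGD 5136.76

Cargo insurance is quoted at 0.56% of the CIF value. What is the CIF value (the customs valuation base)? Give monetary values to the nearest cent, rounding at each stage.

Let C be the CIF value. C = EXW price + pre-shipment costs + freight + 0.56% × C
C − 0.56% × C = 21182.36 + 1366.29 + 212.54 + 320.82 + 5136.76
0.9944 × C = 28218.77
C = 28218.77 / 0.9944 = 28377.69
Insurance premium = 0.56% × 28377.69 = 158.92

CIF value: SGD 28377.69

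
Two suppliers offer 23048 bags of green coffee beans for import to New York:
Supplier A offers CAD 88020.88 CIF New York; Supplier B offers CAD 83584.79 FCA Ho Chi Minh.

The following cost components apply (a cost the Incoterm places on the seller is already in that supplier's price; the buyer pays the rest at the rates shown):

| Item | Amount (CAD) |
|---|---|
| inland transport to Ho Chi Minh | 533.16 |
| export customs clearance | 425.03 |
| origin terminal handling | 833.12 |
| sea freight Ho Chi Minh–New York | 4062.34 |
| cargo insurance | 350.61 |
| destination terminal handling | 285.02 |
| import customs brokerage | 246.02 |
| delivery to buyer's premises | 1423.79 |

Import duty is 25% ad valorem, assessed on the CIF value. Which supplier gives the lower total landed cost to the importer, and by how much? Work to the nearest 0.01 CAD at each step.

Supplier A (CIF):
The CIF price already equals the CIF value: 88020.88
Import duty = 88020.88 × 25% = 22005.22
Buyer bears (A): 285.02 + 246.02 + 1423.79 = 1954.83
Landed cost (A) = invoice 88020.88 + 1954.83 + duty 22005.22 = 111980.93
Supplier B (FCA):
CIF value = FCA price + origin terminal + freight + insurance = 83584.79 + 833.12 + 4062.34 + 350.61 = 88830.86
Import duty = 88830.86 × 25% = 22207.72
Buyer bears (B): 833.12 + 4062.34 + 350.61 + 285.02 + 246.02 + 1423.79 = 7200.90
Landed cost (B) = invoice 83584.79 + 7200.90 + duty 22207.72 = 112993.41
Difference = |111980.93 − 112993.41| = 1012.48

Supplier A is cheaper by CAD 1012.48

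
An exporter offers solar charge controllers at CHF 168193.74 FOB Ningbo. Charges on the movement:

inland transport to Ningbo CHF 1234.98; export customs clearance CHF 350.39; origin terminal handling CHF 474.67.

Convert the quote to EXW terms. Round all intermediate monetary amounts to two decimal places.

EXW price: CHF 166133.70

From FOB to EXW, the seller no longer bears: inland to port, export clearance, origin terminal.
EXW price = 168193.74 − 1234.98 − 350.39 − 474.67 = 166133.70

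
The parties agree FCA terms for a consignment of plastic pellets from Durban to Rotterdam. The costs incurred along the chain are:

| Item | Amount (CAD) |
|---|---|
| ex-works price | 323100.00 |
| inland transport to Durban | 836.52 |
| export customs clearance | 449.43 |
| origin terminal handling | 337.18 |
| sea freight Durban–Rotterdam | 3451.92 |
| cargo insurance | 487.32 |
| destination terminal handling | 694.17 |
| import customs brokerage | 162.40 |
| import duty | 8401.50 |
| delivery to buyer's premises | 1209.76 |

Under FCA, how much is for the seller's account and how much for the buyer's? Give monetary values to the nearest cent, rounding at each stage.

Seller: CAD 324385.95; buyer: CAD 14744.25

FCA: the seller delivers export-cleared goods to the carrier; the buyer bears costs from that point.
Seller's account: goods 323100.00 + inland to port 836.52 + export clearance 449.43 = 324385.95
Buyer's account: origin terminal 337.18 + freight 3451.92 + insurance 487.32 + destination terminal 694.17 + brokerage 162.40 + duty 8401.50 + delivery 1209.76 = 14744.25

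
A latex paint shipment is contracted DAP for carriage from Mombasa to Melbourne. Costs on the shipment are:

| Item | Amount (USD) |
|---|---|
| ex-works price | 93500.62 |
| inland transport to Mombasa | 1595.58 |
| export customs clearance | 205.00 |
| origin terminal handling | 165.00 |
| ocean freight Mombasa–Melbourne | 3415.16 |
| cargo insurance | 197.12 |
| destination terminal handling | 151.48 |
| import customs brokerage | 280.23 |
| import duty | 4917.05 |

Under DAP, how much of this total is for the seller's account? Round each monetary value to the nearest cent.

DAP: the seller bears all costs to the named destination except import duty and clearance.
Seller's account: goods 93500.62 + inland to port 1595.58 + export clearance 205.00 + origin terminal 165.00 + freight 3415.16 + insurance 197.12 + destination terminal 151.48 = 99229.96
Buyer's account: brokerage 280.23 + duty 4917.05 = 5197.28

Seller's account: USD 99229.96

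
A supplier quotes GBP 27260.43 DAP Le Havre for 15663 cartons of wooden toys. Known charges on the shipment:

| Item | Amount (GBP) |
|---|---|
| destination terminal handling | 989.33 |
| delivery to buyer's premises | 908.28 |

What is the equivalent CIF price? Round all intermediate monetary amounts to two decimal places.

From DAP to CIF, the seller no longer bears: destination terminal, delivery.
CIF price = 27260.43 − 989.33 − 908.28 = 25362.82

CIF price: GBP 25362.82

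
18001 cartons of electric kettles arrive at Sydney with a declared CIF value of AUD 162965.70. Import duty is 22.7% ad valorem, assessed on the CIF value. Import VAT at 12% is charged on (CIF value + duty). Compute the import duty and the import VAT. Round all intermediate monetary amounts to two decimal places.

Import duty = 162965.70 × 22.7% = 36993.21
VAT base = CIF + duty = 162965.70 + 36993.21 = 199958.91
Import VAT = 199958.91 × 12% = 23995.07

Import duty: AUD 36993.21; import VAT: AUD 23995.07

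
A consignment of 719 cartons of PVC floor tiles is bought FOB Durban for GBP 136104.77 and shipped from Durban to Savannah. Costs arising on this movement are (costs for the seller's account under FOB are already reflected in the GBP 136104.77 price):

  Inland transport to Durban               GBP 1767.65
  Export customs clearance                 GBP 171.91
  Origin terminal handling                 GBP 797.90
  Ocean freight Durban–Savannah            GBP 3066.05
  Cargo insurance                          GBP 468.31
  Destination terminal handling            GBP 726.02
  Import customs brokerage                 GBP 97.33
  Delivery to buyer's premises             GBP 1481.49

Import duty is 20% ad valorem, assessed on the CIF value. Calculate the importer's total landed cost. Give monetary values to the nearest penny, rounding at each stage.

Total landed cost: GBP 169871.80

FOB: the seller bears costs until goods are on board at the origin port; the buyer bears freight, insurance and all costs thereafter.
Already in the invoice (seller's account under FOB): inland to port, export clearance, origin terminal — exclude.
CIF value = FOB price + freight + insurance = 136104.77 + 3066.05 + 468.31 = 139639.13
Import duty = 139639.13 × 20% = 27927.83
Buyer bears: freight 3066.05 + insurance 468.31 + destination terminal 726.02 + brokerage 97.33 + delivery 1481.49 + duty 27927.83 = 33767.03
Landed cost = invoice 136104.77 + 33767.03 = 169871.80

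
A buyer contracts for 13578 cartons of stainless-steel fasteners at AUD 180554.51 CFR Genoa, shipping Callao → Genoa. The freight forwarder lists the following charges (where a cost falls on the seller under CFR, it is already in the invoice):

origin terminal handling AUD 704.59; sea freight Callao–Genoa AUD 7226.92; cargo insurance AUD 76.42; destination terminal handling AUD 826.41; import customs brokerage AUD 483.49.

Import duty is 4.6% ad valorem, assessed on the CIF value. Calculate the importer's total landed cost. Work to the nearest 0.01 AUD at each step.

CFR: the seller pays costs through ocean freight to the destination port, but not insurance.
Already in the invoice (seller's account under CFR): origin terminal, freight — exclude.
CIF value = CFR price + insurance = 180554.51 + 76.42 = 180630.93
Import duty = 180630.93 × 4.6% = 8309.02
Buyer bears: insurance 76.42 + destination terminal 826.41 + brokerage 483.49 + duty 8309.02 = 9695.34
Landed cost = invoice 180554.51 + 9695.34 = 190249.85

Total landed cost: AUD 190249.85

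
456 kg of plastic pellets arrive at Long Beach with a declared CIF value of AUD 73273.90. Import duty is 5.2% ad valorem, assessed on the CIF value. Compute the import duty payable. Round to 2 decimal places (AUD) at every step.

Import duty = 73273.90 × 5.2% = 3810.24

Import duty: AUD 3810.24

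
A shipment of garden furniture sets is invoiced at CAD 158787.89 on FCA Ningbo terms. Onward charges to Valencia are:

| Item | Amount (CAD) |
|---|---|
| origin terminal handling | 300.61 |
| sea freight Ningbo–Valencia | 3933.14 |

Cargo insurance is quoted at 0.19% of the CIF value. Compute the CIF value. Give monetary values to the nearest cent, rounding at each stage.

Let C be the CIF value. C = FCA price + pre-shipment costs + freight + 0.19% × C
C − 0.19% × C = 158787.89 + 300.61 + 3933.14
0.9981 × C = 163021.64
C = 163021.64 / 0.9981 = 163331.97
Insurance premium = 0.19% × 163331.97 = 310.33

CIF value: CAD 163331.97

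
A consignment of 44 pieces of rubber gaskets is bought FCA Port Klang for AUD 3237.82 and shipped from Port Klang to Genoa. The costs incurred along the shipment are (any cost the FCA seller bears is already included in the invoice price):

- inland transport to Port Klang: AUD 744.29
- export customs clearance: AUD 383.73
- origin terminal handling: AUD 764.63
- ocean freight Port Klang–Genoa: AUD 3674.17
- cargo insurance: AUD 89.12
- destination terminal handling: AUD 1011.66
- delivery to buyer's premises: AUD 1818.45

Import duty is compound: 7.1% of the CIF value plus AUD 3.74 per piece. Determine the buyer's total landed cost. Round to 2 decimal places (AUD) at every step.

FCA: the seller delivers export-cleared goods to the carrier; the buyer bears costs from that point.
Already in the invoice (seller's account under FCA): inland to port, export clearance — exclude.
CIF value = FCA price + origin terminal + freight + insurance = 3237.82 + 764.63 + 3674.17 + 89.12 = 7765.74
Ad valorem component: 7765.74 × 7.1% = 551.37
Specific component: 44 × 3.74 = 164.56
Import duty = 551.37 + 164.56 = 715.93
Buyer bears: origin terminal 764.63 + freight 3674.17 + insurance 89.12 + destination terminal 1011.66 + delivery 1818.45 + duty 715.93 = 8073.96
Landed cost = invoice 3237.82 + 8073.96 = 11311.78

Total landed cost: AUD 11311.78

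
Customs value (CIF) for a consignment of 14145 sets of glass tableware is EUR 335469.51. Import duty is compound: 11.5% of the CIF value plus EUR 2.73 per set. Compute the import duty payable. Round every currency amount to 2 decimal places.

Import duty: EUR 77194.84

Ad valorem component: 335469.51 × 11.5% = 38578.99
Specific component: 14145 × 2.73 = 38615.85
Import duty = 38578.99 + 38615.85 = 77194.84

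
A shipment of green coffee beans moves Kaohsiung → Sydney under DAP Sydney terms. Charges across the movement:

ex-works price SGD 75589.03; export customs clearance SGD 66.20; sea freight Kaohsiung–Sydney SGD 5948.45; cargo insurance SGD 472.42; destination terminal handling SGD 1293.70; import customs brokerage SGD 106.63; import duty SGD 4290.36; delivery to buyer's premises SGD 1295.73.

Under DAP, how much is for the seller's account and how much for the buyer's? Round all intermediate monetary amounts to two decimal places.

DAP: the seller bears all costs to the named destination except import duty and clearance.
Seller's account: goods 75589.03 + export clearance 66.20 + freight 5948.45 + insurance 472.42 + destination terminal 1293.70 + delivery 1295.73 = 84665.53
Buyer's account: brokerage 106.63 + duty 4290.36 = 4396.99

Seller: SGD 84665.53; buyer: SGD 4396.99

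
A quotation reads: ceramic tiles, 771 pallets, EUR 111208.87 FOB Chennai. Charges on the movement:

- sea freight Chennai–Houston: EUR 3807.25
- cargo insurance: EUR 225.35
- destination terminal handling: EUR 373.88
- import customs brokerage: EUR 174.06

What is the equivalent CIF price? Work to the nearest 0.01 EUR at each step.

CIF price: EUR 115241.47

Not relevant to the conversion: brokerage, destination terminal — on the buyer under both terms; not part of either seller's price.
From FOB to CIF, the seller additionally bears: freight, insurance.
CIF price = 111208.87 + 3807.25 + 225.35 = 115241.47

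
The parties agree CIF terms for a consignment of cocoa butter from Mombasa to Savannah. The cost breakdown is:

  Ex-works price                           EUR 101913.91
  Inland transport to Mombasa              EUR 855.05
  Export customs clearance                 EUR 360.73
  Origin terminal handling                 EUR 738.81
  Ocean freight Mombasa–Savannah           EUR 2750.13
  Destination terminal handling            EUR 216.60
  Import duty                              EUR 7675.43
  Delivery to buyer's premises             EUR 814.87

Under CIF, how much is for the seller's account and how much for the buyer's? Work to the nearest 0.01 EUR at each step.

Seller: EUR 106618.63; buyer: EUR 8706.90

CIF: the seller pays costs through ocean freight and marine insurance to the destination port.
Seller's account: goods 101913.91 + inland to port 855.05 + export clearance 360.73 + origin terminal 738.81 + freight 2750.13 = 106618.63
Buyer's account: destination terminal 216.60 + duty 7675.43 + delivery 814.87 = 8706.90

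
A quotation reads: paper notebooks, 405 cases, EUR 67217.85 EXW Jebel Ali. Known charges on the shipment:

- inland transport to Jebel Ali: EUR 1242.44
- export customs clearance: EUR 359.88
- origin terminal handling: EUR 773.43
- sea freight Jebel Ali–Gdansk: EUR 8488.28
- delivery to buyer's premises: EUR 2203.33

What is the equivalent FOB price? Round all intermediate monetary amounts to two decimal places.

FOB price: EUR 69593.60

Not relevant to the conversion: freight, delivery — on the buyer under both terms; not part of either seller's price.
From EXW to FOB, the seller additionally bears: inland to port, export clearance, origin terminal.
FOB price = 67217.85 + 1242.44 + 359.88 + 773.43 = 69593.60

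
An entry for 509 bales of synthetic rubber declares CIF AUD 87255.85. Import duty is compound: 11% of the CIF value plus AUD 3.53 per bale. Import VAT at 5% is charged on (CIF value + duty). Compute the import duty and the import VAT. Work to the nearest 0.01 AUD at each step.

Import duty: AUD 11394.91; import VAT: AUD 4932.54

Ad valorem component: 87255.85 × 11% = 9598.14
Specific component: 509 × 3.53 = 1796.77
Import duty = 9598.14 + 1796.77 = 11394.91
VAT base = CIF + duty = 87255.85 + 11394.91 = 98650.76
Import VAT = 98650.76 × 5% = 4932.54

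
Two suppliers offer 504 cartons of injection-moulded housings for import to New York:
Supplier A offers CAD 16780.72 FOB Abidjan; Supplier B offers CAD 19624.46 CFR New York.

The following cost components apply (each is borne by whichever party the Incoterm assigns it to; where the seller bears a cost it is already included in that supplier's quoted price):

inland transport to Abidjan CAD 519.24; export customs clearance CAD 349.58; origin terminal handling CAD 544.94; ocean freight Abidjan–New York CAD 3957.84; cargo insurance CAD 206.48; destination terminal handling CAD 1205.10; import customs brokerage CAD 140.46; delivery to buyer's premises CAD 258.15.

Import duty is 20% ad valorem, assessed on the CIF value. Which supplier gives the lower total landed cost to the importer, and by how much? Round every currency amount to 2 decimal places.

Supplier B is cheaper by CAD 1336.92

Supplier A (FOB):
CIF value = FOB price + freight + insurance = 16780.72 + 3957.84 + 206.48 = 20945.04
Import duty = 20945.04 × 20% = 4189.01
Buyer bears (A): 3957.84 + 206.48 + 1205.10 + 140.46 + 258.15 = 5768.03
Landed cost (A) = invoice 16780.72 + 5768.03 + duty 4189.01 = 26737.76
Supplier B (CFR):
CIF value = CFR price + insurance = 19624.46 + 206.48 = 19830.94
Import duty = 19830.94 × 20% = 3966.19
Buyer bears (B): 206.48 + 1205.10 + 140.46 + 258.15 = 1810.19
Landed cost (B) = invoice 19624.46 + 1810.19 + duty 3966.19 = 25400.84
Difference = |26737.76 − 25400.84| = 1336.92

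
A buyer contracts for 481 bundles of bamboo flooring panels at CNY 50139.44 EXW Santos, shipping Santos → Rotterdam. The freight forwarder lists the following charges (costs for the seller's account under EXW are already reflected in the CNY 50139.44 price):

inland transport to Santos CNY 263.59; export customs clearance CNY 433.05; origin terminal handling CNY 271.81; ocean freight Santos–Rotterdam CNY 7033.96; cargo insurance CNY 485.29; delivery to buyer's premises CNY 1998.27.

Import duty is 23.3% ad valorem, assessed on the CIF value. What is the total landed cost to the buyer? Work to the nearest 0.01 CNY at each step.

Total landed cost: CNY 74285.53

EXW: the seller makes goods available at their premises; the buyer bears all onward costs.
CIF value = EXW price + inland to port + export clearance + origin terminal + freight + insurance = 50139.44 + 263.59 + 433.05 + 271.81 + 7033.96 + 485.29 = 58627.14
Import duty = 58627.14 × 23.3% = 13660.12
Buyer bears: inland to port 263.59 + export clearance 433.05 + origin terminal 271.81 + freight 7033.96 + insurance 485.29 + delivery 1998.27 + duty 13660.12 = 24146.09
Landed cost = invoice 50139.44 + 24146.09 = 74285.53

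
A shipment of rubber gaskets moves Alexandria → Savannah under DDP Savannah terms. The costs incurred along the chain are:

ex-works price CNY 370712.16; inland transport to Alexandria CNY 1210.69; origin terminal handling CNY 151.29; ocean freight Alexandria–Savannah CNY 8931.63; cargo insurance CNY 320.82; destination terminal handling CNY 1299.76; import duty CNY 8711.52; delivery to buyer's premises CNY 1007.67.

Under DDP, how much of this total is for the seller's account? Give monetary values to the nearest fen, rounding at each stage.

Seller's account: CNY 392345.54

DDP: the seller bears all costs including import duty.
Seller's account: goods 370712.16 + inland to port 1210.69 + origin terminal 151.29 + freight 8931.63 + insurance 320.82 + destination terminal 1299.76 + duty 8711.52 + delivery 1007.67 = 392345.54
Buyer's account: 0.00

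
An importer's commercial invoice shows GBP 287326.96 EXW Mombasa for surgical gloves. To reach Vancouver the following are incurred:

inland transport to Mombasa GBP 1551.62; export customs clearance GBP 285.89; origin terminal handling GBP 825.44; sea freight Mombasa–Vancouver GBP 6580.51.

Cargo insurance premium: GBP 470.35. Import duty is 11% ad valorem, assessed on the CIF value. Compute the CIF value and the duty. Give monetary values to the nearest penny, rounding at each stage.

CIF = EXW price + pre-shipment costs + freight + insurance
CIF = 287326.96 + 1551.62 + 285.89 + 825.44 + 6580.51 + 470.35 = 297040.77
Import duty = 297040.77 × 11% = 32674.48

CIF value: GBP 297040.77; import duty: GBP 32674.48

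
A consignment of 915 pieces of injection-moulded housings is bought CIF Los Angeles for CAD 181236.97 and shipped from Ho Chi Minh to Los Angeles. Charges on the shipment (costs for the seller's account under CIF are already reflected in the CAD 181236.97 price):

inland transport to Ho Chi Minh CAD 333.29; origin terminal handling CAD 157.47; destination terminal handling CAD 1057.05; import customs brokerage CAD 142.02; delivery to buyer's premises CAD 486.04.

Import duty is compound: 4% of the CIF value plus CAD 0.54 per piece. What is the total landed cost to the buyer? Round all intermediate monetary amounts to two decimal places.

CIF: the seller pays costs through ocean freight and marine insurance to the destination port.
Already in the invoice (seller's account under CIF): inland to port, origin terminal — exclude.
The CIF price already equals the CIF value: 181236.97
Ad valorem component: 181236.97 × 4% = 7249.48
Specific component: 915 × 0.54 = 494.10
Import duty = 7249.48 + 494.10 = 7743.58
Buyer bears: destination terminal 1057.05 + brokerage 142.02 + delivery 486.04 + duty 7743.58 = 9428.69
Landed cost = invoice 181236.97 + 9428.69 = 190665.66

Total landed cost: CAD 190665.66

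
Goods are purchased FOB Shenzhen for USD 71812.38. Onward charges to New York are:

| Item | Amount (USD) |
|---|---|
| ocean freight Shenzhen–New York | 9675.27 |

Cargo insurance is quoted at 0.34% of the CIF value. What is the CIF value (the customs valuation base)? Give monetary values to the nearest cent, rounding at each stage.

CIF value: USD 81765.65

Let C be the CIF value. C = FOB price + freight + 0.34% × C
C − 0.34% × C = 71812.38 + 9675.27
0.9966 × C = 81487.65
C = 81487.65 / 0.9966 = 81765.65
Insurance premium = 0.34% × 81765.65 = 278.00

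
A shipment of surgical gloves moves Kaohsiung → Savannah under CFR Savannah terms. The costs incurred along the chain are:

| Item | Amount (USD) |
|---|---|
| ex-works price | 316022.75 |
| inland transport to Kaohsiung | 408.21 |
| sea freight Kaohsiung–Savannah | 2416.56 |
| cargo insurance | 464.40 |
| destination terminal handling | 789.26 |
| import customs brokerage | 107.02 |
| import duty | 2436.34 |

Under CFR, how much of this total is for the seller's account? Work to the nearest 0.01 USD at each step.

Seller's account: USD 318847.52

CFR: the seller pays costs through ocean freight to the destination port, but not insurance.
Seller's account: goods 316022.75 + inland to port 408.21 + freight 2416.56 = 318847.52
Buyer's account: insurance 464.40 + destination terminal 789.26 + brokerage 107.02 + duty 2436.34 = 3797.02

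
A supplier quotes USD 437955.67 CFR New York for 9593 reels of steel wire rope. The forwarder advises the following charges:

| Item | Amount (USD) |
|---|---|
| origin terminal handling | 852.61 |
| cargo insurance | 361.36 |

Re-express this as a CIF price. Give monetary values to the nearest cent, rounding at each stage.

Not relevant to the conversion: origin terminal — on the seller under both CFR and CIF; already in the CFR price and stays in the CIF price.
From CFR to CIF, the seller additionally bears: insurance.
CIF price = 437955.67 + 361.36 = 438317.03

CIF price: USD 438317.03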